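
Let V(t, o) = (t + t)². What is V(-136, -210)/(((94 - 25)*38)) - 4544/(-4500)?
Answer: 14368432/491625 ≈ 29.226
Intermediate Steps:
V(t, o) = 4*t² (V(t, o) = (2*t)² = 4*t²)
V(-136, -210)/(((94 - 25)*38)) - 4544/(-4500) = (4*(-136)²)/(((94 - 25)*38)) - 4544/(-4500) = (4*18496)/((69*38)) - 4544*(-1/4500) = 73984/2622 + 1136/1125 = 73984*(1/2622) + 1136/1125 = 36992/1311 + 1136/1125 = 14368432/491625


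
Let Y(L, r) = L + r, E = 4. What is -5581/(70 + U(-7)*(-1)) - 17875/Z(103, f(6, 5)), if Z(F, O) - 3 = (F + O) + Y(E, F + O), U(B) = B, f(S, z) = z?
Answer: -2620938/17171 ≈ -152.64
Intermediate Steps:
Z(F, O) = 7 + 2*F + 2*O (Z(F, O) = 3 + ((F + O) + (4 + (F + O))) = 3 + ((F + O) + (4 + F + O)) = 3 + (4 + 2*F + 2*O) = 7 + 2*F + 2*O)
-5581/(70 + U(-7)*(-1)) - 17875/Z(103, f(6, 5)) = -5581/(70 - 7*(-1)) - 17875/(7 + 2*103 + 2*5) = -5581/(70 + 7) - 17875/(7 + 206 + 10) = -5581/77 - 17875/223 = -2620938/17171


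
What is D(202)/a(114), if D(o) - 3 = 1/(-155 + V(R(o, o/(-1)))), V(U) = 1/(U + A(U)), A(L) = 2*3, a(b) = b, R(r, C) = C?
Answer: 90947/3463434 ≈ 0.026259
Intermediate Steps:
A(L) = 6
V(U) = 1/(6 + U) (V(U) = 1/(U + 6) = 1/(6 + U))
D(o) = 3 + 1/(-155 + 1/(6 - o)) (D(o) = 3 + 1/(-155 + 1/(6 + o/(-1))) = 3 + 1/(-155 + 1/(6 + o*(-1))) = 3 + 1/(-155 + 1/(6 - o)))
D(202)/a(114) = ((-2781 + 464*202)/(-929 + 155*202))/114 = ((-2781 + 93728)/(-929 + 31310))*(1/114) = (90947/30381)*(1/114) = 90947/3463434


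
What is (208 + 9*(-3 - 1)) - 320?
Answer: -148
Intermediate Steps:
(208 + 9*(-3 - 1)) - 320 = (208 + 9*(-4)) - 320 = (208 - 36) - 320 = 172 - 320 = -148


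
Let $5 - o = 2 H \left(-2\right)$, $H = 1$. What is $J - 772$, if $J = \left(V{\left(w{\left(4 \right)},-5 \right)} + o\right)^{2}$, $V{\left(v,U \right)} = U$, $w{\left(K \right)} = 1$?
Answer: $-756$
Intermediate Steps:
$o = 9$ ($o = 5 - 2 \cdot 1 \left(-2\right) = 5 - 2 \left(-2\right) = 5 - -4 = 5 + 4 = 9$)
$J = 16$ ($J = \left(-5 + 9\right)^{2} = 4^{2} = 16$)
$J - 772 = 16 - 772 = -756$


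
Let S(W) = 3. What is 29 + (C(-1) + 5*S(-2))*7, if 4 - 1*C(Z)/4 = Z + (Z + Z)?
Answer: 330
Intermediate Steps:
C(Z) = 16 - 12*Z (C(Z) = 16 - 4*(Z + (Z + Z)) = 16 - 4*(Z + 2*Z) = 16 - 12*Z)
29 + (C(-1) + 5*S(-2))*7 = 29 + ((16 - 12*(-1)) + 5*3)*7 = 29 + ((16 + 12) + 15)*7 = 29 + (28 + 15)*7 = 29 + 43*7 = 29 + 301 = 330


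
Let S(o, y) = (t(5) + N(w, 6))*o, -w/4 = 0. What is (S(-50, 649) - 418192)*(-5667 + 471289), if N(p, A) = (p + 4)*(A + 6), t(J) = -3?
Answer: -195767044924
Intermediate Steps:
w = 0 (w = -4*0 = 0)
N(p, A) = (4 + p)*(6 + A)
S(o, y) = 45*o (S(o, y) = (-3 + (24 + 4*6 + 6*0 + 6*0))*o = (-3 + (24 + 24 + 0 + 0))*o = (-3 + 48)*o = 45*o)
(S(-50, 649) - 418192)*(-5667 + 471289) = (45*(-50) - 418192)*(-5667 + 471289) = (-2250 - 418192)*465622 = -420442*465622 = -195767044924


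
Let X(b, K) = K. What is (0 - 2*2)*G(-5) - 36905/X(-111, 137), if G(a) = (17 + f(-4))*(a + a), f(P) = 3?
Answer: 72695/137 ≈ 530.62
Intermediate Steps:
G(a) = 40*a (G(a) = (17 + 3)*(a + a) = 20*(2*a) = 40*a)
(0 - 2*2)*G(-5) - 36905/X(-111, 137) = (0 - 2*2)*(40*(-5)) - 36905/137 = (0 - 4)*(-200) - 36905*1/137 = -4*(-200) - 36905/137 = 800 - 36905/137 = 72695/137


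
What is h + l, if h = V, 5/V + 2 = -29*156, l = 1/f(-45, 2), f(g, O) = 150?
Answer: 944/169725 ≈ 0.0055619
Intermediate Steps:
l = 1/150 ≈ 0.0066667
V = -5/4526 (V = 5/(-2 - 29*156) = 5/(-2 - 1*4524) = 5/(-2 - 4524) = 5/(-4526) = 5*(-1/4526) = -5/4526 ≈ -0.0011047)
h = -5/4526 ≈ -0.0011047
h + l = -5/4526 + 1/150 = 944/169725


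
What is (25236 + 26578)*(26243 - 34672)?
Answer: -436740206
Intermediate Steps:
(25236 + 26578)*(26243 - 34672) = 51814*(-8429) = -436740206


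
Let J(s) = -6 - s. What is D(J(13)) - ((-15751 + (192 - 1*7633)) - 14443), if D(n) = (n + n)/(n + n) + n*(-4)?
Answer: 37712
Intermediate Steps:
D(n) = 1 - 4*n (D(n) = (2*n)/((2*n)) - 4*n = (2*n)*(1/(2*n)) - 4*n = 1 - 4*n)
D(J(13)) - ((-15751 + (192 - 1*7633)) - 14443) = (1 - 4*(-6 - 1*13)) - ((-15751 + (192 - 1*7633)) - 14443) = (1 - 4*(-6 - 13)) - ((-15751 + (192 - 7633)) - 14443) = (1 - 4*(-19)) - ((-15751 - 7441) - 14443) = (1 + 76) - (-23192 - 14443) = 77 - 1*(-37635) = 77 + 37635 = 37712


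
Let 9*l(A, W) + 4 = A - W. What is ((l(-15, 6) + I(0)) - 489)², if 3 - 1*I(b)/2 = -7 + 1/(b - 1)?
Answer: 17875984/81 ≈ 2.2069e+5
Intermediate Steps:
l(A, W) = -4/9 - W/9 + A/9 (l(A, W) = -4/9 + (A - W)/9 = -4/9 + (-W/9 + A/9) = -4/9 - W/9 + A/9)
I(b) = 20 - 2/(-1 + b) (I(b) = 6 - 2*(-7 + 1/(b - 1)) = 6 - 2*(-7 + 1/(-1 + b)) = 6 + (14 - 2/(-1 + b)) = 20 - 2/(-1 + b))
((l(-15, 6) + I(0)) - 489)² = (((-4/9 - ⅑*6 + (⅑)*(-15)) + 2*(-11 + 10*0)/(-1 + 0)) - 489)² = (((-4/9 - ⅔ - 5/3) + 2*(-11 + 0)/(-1)) - 489)² = ((-25/9 + 2*(-1)*(-11)) - 489)² = ((-25/9 + 22) - 489)² = (173/9 - 489)² = (-4228/9)² = 17875984/81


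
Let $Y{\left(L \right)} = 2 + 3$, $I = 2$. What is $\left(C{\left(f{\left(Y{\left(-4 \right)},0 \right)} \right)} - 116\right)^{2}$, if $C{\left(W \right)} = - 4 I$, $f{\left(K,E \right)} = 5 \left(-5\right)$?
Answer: $15376$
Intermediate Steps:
$Y{\left(L \right)} = 5$
$f{\left(K,E \right)} = -25$
$C{\left(W \right)} = -8$ ($C{\left(W \right)} = \left(-4\right) 2 = -8$)
$\left(C{\left(f{\left(Y{\left(-4 \right)},0 \right)} \right)} - 116\right)^{2} = \left(-8 - 116\right)^{2} = \left(-124\right)^{2} = 15376$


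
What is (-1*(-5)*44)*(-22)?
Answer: -4840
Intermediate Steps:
(-1*(-5)*44)*(-22) = (5*44)*(-22) = 220*(-22) = -4840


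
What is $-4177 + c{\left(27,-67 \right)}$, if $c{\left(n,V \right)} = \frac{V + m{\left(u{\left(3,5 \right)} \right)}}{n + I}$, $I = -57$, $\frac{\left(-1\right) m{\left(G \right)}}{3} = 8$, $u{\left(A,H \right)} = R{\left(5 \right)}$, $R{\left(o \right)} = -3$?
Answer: $- \frac{125219}{30} \approx -4174.0$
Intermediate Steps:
$u{\left(A,H \right)} = -3$
$m{\left(G \right)} = -24$ ($m{\left(G \right)} = \left(-3\right) 8 = -24$)
$c{\left(n,V \right)} = \frac{-24 + V}{-57 + n}$ ($c{\left(n,V \right)} = \frac{V - 24}{n - 57} = \frac{-24 + V}{-57 + n}$)
$-4177 + c{\left(27,-67 \right)} = -4177 + \frac{-24 - 67}{-57 + 27} = -4177 + \frac{1}{-30} \left(-91\right) = -4177 - - \frac{91}{30} = -4177 + \frac{91}{30} = - \frac{125219}{30}$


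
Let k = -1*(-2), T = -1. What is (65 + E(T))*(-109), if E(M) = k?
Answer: -7303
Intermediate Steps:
k = 2
E(M) = 2
(65 + E(T))*(-109) = (65 + 2)*(-109) = 67*(-109) = -7303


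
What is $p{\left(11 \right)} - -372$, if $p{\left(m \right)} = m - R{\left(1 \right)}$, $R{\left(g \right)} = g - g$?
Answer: $383$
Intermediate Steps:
$R{\left(g \right)} = 0$
$p{\left(m \right)} = m$ ($p{\left(m \right)} = m - 0 = m + 0 = m$)
$p{\left(11 \right)} - -372 = 11 - -372 = 11 + 372 = 383$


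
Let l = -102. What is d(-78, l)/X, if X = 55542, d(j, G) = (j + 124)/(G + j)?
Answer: -23/4998780 ≈ -4.6011e-6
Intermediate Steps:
d(j, G) = (124 + j)/(G + j)
d(-78, l)/X = ((124 - 78)/(-102 - 78))/55542 = (46/(-180))*(1/55542) = -1/180*46*(1/55542) = -23/90*1/55542 = -23/4998780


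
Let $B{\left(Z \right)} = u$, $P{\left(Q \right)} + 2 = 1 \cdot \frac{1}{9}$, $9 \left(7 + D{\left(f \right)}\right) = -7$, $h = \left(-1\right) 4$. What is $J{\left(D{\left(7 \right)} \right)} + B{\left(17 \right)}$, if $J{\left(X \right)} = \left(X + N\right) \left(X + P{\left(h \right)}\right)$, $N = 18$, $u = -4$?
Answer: $- \frac{2776}{27} \approx -102.81$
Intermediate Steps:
$h = -4$
$D{\left(f \right)} = - \frac{70}{9}$ ($D{\left(f \right)} = -7 + \frac{1}{9} \left(-7\right) = -7 - \frac{7}{9} = - \frac{70}{9}$)
$P{\left(Q \right)} = - \frac{17}{9}$ ($P{\left(Q \right)} = -2 + 1 \cdot \frac{1}{9} = -2 + \frac{1}{9} = - \frac{17}{9}$)
$B{\left(Z \right)} = -4$
$J{\left(X \right)} = \left(18 + X\right) \left(- \frac{17}{9} + X\right)$ ($J{\left(X \right)} = \left(X + 18\right) \left(X - \frac{17}{9}\right) = \left(18 + X\right) \left(- \frac{17}{9} + X\right)$)
$J{\left(D{\left(7 \right)} \right)} + B{\left(17 \right)} = \left(-34 + \left(- \frac{70}{9}\right)^{2} + \frac{145}{9} \left(- \frac{70}{9}\right)\right) - 4 = \left(-34 + \frac{4900}{81} - \frac{10150}{81}\right) - 4 = - \frac{2668}{27} - 4 = - \frac{2776}{27}$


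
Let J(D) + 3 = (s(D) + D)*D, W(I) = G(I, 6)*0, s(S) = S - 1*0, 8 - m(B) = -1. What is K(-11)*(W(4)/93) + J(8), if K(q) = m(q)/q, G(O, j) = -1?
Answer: 125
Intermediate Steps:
m(B) = 9 (m(B) = 8 - 1*(-1) = 8 + 1 = 9)
s(S) = S (s(S) = S + 0 = S)
K(q) = 9/q
W(I) = 0 (W(I) = -1*0 = 0)
J(D) = -3 + 2*D² (J(D) = -3 + (D + D)*D = -3 + (2*D)*D = -3 + 2*D²)
K(-11)*(W(4)/93) + J(8) = (9/(-11))*(0/93) + (-3 + 2*8²) = (9*(-1/11))*(0*(1/93)) + (-3 + 2*64) = -9/11*0 + (-3 + 128) = 0 + 125 = 125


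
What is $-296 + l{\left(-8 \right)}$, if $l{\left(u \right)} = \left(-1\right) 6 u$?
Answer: $-248$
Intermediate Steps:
$l{\left(u \right)} = - 6 u$
$-296 + l{\left(-8 \right)} = -296 - -48 = -296 + 48 = -248$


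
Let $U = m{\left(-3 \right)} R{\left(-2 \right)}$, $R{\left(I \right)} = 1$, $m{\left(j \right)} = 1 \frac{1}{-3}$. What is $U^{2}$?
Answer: $\frac{1}{9} \approx 0.11111$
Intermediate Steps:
$m{\left(j \right)} = - \frac{1}{3}$ ($m{\left(j \right)} = 1 \left(- \frac{1}{3}\right) = - \frac{1}{3}$)
$U = - \frac{1}{3}$ ($U = \left(- \frac{1}{3}\right) 1 = - \frac{1}{3} \approx -0.33333$)
$U^{2} = \left(- \frac{1}{3}\right)^{2} = \frac{1}{9}$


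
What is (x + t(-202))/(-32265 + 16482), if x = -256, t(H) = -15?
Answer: 271/15783 ≈ 0.017170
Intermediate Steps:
(x + t(-202))/(-32265 + 16482) = (-256 - 15)/(-32265 + 16482) = -271/(-15783) = -271*(-1/15783) = 271/15783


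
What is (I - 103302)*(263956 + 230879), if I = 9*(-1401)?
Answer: -57356819685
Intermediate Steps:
I = -12609
(I - 103302)*(263956 + 230879) = (-12609 - 103302)*(263956 + 230879) = -115911*494835 = -57356819685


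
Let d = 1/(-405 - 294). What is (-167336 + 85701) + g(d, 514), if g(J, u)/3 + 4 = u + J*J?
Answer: -13046461034/162867 ≈ -80105.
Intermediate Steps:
d = -1/699 (d = 1/(-699) = -1/699 ≈ -0.0014306)
g(J, u) = -12 + 3*u + 3*J² (g(J, u) = -12 + 3*(u + J*J) = -12 + 3*(u + J²) = -12 + (3*u + 3*J²) = -12 + 3*u + 3*J²)
(-167336 + 85701) + g(d, 514) = (-167336 + 85701) + (-12 + 3*514 + 3*(-1/699)²) = -81635 + (-12 + 1542 + 3*(1/488601)) = -81635 + (-12 + 1542 + 1/162867) = -81635 + 249186511/162867 = -13046461034/162867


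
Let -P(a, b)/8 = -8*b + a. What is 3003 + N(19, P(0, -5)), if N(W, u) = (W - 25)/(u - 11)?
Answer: 993999/331 ≈ 3003.0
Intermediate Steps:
P(a, b) = -8*a + 64*b (P(a, b) = -8*(-8*b + a) = -8*(a - 8*b) = -8*a + 64*b)
N(W, u) = (-25 + W)/(-11 + u)
3003 + N(19, P(0, -5)) = 3003 + (-25 + 19)/(-11 + (-8*0 + 64*(-5))) = 3003 - 6/(-11 + (0 - 320)) = 3003 - 6/(-11 - 320) = 3003 - 6/(-331) = 3003 - 1/331*(-6) = 3003 + 6/331 = 993999/331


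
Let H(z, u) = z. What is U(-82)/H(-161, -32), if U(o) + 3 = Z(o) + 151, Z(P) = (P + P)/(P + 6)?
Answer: -2853/3059 ≈ -0.93266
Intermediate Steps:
Z(P) = 2*P/(6 + P) (Z(P) = (2*P)/(6 + P) = 2*P/(6 + P))
U(o) = 148 + 2*o/(6 + o) (U(o) = -3 + (2*o/(6 + o) + 151) = -3 + (151 + 2*o/(6 + o)) = 148 + 2*o/(6 + o))
U(-82)/H(-161, -32) = (6*(148 + 25*(-82))/(6 - 82))/(-161) = (6*(148 - 2050)/(-76))*(-1/161) = (6*(-1/76)*(-1902))*(-1/161) = (2853/19)*(-1/161) = -2853/3059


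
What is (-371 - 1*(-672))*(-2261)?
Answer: -680561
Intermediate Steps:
(-371 - 1*(-672))*(-2261) = (-371 + 672)*(-2261) = 301*(-2261) = -680561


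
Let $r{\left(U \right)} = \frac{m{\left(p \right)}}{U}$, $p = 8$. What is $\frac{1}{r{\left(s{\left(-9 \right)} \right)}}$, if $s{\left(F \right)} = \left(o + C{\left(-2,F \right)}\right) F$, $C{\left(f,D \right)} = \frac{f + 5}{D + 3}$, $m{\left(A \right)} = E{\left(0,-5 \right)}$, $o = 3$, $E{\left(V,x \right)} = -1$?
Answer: $\frac{45}{2} \approx 22.5$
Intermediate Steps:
$m{\left(A \right)} = -1$
$C{\left(f,D \right)} = \frac{5 + f}{3 + D}$
$s{\left(F \right)} = F \left(3 + \frac{3}{3 + F}\right)$ ($s{\left(F \right)} = \left(3 + \frac{5 - 2}{3 + F}\right) F = \left(3 + \frac{1}{3 + F} 3\right) F = \left(3 + \frac{3}{3 + F}\right) F = F \left(3 + \frac{3}{3 + F}\right)$)
$r{\left(U \right)} = - \frac{1}{U}$
$\frac{1}{r{\left(s{\left(-9 \right)} \right)}} = \frac{1}{\left(-1\right) \frac{1}{3 \left(-9\right) \frac{1}{3 - 9} \left(4 - 9\right)}} = \frac{1}{\left(-1\right) \frac{1}{3 \left(-9\right) \frac{1}{-6} \left(-5\right)}} = \frac{1}{\left(-1\right) \frac{1}{3 \left(-9\right) \left(- \frac{1}{6}\right) \left(-5\right)}} = \frac{1}{\left(-1\right) \frac{1}{- \frac{45}{2}}} = \frac{1}{\left(-1\right) \left(- \frac{2}{45}\right)} = \frac{1}{\frac{2}{45}} = \frac{45}{2}$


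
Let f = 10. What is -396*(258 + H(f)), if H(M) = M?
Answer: -106128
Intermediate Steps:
-396*(258 + H(f)) = -396*(258 + 10) = -396*268 = -106128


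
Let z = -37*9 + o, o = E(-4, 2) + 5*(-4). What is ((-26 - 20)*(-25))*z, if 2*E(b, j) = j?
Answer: -404800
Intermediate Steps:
E(b, j) = j/2
o = -19 (o = (½)*2 + 5*(-4) = 1 - 20 = -19)
z = -352 (z = -37*9 - 19 = -333 - 19 = -352)
((-26 - 20)*(-25))*z = ((-26 - 20)*(-25))*(-352) = -46*(-25)*(-352) = 1150*(-352) = -404800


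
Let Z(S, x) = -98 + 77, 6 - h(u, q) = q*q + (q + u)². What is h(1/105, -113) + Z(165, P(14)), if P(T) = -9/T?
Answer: -281698096/11025 ≈ -25551.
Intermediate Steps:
h(u, q) = 6 - q² - (q + u)² (h(u, q) = 6 - (q*q + (q + u)²) = 6 - (q² + (q + u)²) = 6 + (-q² - (q + u)²) = 6 - q² - (q + u)²)
Z(S, x) = -21
h(1/105, -113) + Z(165, P(14)) = (6 - 1*(-113)² - (-113 + 1/105)²) - 21 = (6 - 1*12769 - (-113 + 1/105)²) - 21 = (6 - 12769 - (-11864/105)²) - 21 = (6 - 12769 - 1*140754496/11025) - 21 = (6 - 12769 - 140754496/11025) - 21 = -281466571/11025 - 21 = -281698096/11025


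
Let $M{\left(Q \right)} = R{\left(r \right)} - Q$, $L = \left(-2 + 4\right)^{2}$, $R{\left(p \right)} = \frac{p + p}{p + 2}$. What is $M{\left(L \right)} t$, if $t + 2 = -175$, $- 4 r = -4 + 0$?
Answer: $590$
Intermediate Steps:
$r = 1$ ($r = - \frac{-4 + 0}{4} = \left(- \frac{1}{4}\right) \left(-4\right) = 1$)
$R{\left(p \right)} = \frac{2 p}{2 + p}$
$t = -177$ ($t = -2 - 175 = -177$)
$L = 4$ ($L = 2^{2} = 4$)
$M{\left(Q \right)} = \frac{2}{3} - Q$ ($M{\left(Q \right)} = 2 \cdot 1 \frac{1}{2 + 1} - Q = 2 \cdot 1 \cdot \frac{1}{3} - Q = \frac{2}{3} - Q$)
$M{\left(L \right)} t = \left(\frac{2}{3} - 4\right) \left(-177\right) = \left(- \frac{10}{3}\right) \left(-177\right) = 590$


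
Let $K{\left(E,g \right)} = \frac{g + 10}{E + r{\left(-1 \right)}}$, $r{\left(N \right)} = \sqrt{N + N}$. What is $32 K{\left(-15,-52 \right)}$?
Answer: $\frac{20160}{227} + \frac{1344 i \sqrt{2}}{227} \approx 88.811 + 8.3731 i$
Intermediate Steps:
$r{\left(N \right)} = \sqrt{2} \sqrt{N}$ ($r{\left(N \right)} = \sqrt{2 N} = \sqrt{2} \sqrt{N}$)
$K{\left(E,g \right)} = \frac{10 + g}{E + i \sqrt{2}}$ ($K{\left(E,g \right)} = \frac{g + 10}{E + \sqrt{2} \sqrt{-1}} = \frac{10 + g}{E + \sqrt{2} i} = \frac{10 + g}{E + i \sqrt{2}}$)
$32 K{\left(-15,-52 \right)} = 32 \frac{10 - 52}{-15 + i \sqrt{2}} = 32 \frac{1}{-15 + i \sqrt{2}} \left(-42\right) = 32 \left(- \frac{42}{-15 + i \sqrt{2}}\right) = - \frac{1344}{-15 + i \sqrt{2}}$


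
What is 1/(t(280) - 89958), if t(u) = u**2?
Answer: -1/11558 ≈ -8.6520e-5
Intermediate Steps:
1/(t(280) - 89958) = 1/(280**2 - 89958) = 1/(78400 - 89958) = 1/(-11558) = -1/11558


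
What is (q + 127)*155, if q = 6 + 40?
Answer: 26815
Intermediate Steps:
q = 46
(q + 127)*155 = (46 + 127)*155 = 173*155 = 26815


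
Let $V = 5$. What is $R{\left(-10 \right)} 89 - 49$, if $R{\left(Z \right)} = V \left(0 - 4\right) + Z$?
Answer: $-2719$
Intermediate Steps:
$R{\left(Z \right)} = -20 + Z$ ($R{\left(Z \right)} = 5 \left(0 - 4\right) + Z = 5 \left(-4\right) + Z = -20 + Z$)
$R{\left(-10 \right)} 89 - 49 = \left(-20 - 10\right) 89 - 49 = \left(-30\right) 89 - 49 = -2670 - 49 = -2719$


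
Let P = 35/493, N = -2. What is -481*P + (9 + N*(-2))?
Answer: -10426/493 ≈ -21.148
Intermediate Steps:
P = 35/493 (P = 35*(1/493) = 35/493 ≈ 0.070994)
-481*P + (9 + N*(-2)) = -481*35/493 + (9 - 2*(-2)) = -16835/493 + (9 + 4) = -16835/493 + 13 = -10426/493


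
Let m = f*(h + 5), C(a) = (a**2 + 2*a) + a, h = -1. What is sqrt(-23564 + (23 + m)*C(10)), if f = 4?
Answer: I*sqrt(18494) ≈ 135.99*I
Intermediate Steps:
C(a) = a**2 + 3*a
m = 16 (m = 4*(-1 + 5) = 4*4 = 16)
sqrt(-23564 + (23 + m)*C(10)) = sqrt(-23564 + (23 + 16)*(10*(3 + 10))) = sqrt(-23564 + 39*(10*13)) = sqrt(-23564 + 39*130) = sqrt(-23564 + 5070) = sqrt(-18494) = I*sqrt(18494)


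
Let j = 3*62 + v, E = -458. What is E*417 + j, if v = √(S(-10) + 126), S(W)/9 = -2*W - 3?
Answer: -190800 + 3*√31 ≈ -1.9078e+5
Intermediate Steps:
S(W) = -27 - 18*W (S(W) = 9*(-2*W - 3) = 9*(-3 - 2*W) = -27 - 18*W)
v = 3*√31 (v = √((-27 - 18*(-10)) + 126) = √((-27 + 180) + 126) = √(153 + 126) = √279 = 3*√31 ≈ 16.703)
j = 186 + 3*√31 (j = 3*62 + 3*√31 = 186 + 3*√31 ≈ 202.70)
E*417 + j = -458*417 + (186 + 3*√31) = -190986 + (186 + 3*√31) = -190800 + 3*√31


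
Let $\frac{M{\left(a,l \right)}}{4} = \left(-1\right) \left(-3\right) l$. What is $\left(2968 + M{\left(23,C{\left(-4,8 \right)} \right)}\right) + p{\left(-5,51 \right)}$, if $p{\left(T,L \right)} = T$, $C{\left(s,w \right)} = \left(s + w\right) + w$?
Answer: $3107$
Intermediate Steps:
$C{\left(s,w \right)} = s + 2 w$
$M{\left(a,l \right)} = 12 l$ ($M{\left(a,l \right)} = 4 \left(-1\right) \left(-3\right) l = 4 \cdot 3 l = 12 l$)
$\left(2968 + M{\left(23,C{\left(-4,8 \right)} \right)}\right) + p{\left(-5,51 \right)} = \left(2968 + 12 \left(-4 + 2 \cdot 8\right)\right) - 5 = \left(2968 + 12 \left(-4 + 16\right)\right) - 5 = \left(2968 + 12 \cdot 12\right) - 5 = \left(2968 + 144\right) - 5 = 3112 - 5 = 3107$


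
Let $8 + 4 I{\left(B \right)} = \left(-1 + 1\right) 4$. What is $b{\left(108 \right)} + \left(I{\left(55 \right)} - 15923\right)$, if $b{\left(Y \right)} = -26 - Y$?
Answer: $-16059$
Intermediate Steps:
$I{\left(B \right)} = -2$ ($I{\left(B \right)} = -2 + \frac{\left(-1 + 1\right) 4}{4} = -2 + \frac{0 \cdot 4}{4} = -2 + \frac{1}{4} \cdot 0 = -2 + 0 = -2$)
$b{\left(108 \right)} + \left(I{\left(55 \right)} - 15923\right) = \left(-26 - 108\right) - 15925 = -134 - 15925 = -16059$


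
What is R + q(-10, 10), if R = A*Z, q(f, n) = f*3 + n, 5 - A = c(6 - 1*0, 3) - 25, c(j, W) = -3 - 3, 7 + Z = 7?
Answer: -20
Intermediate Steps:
Z = 0 (Z = -7 + 7 = 0)
c(j, W) = -6
A = 36 (A = 5 - (-6 - 25) = 5 - 1*(-31) = 5 + 31 = 36)
q(f, n) = n + 3*f (q(f, n) = 3*f + n = n + 3*f)
R = 0 (R = 36*0 = 0)
R + q(-10, 10) = 0 + (10 + 3*(-10)) = 0 + (10 - 30) = 0 - 20 = -20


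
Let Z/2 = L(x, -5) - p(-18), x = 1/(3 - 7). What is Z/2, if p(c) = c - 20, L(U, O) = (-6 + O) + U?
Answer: 107/4 ≈ 26.750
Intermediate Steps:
x = -1/4 (x = 1/(-4) = -1/4 ≈ -0.25000)
L(U, O) = -6 + O + U
p(c) = -20 + c
Z = 107/2 (Z = 2*((-6 - 5 - 1/4) - (-20 - 18)) = 2*(-45/4 - 1*(-38)) = 2*(-45/4 + 38) = 2*(107/4) = 107/2 ≈ 53.500)
Z/2 = (107/2)/2 = (1/2)*(107/2) = 107/4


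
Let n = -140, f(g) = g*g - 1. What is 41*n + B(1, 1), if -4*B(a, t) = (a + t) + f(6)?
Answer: -22997/4 ≈ -5749.3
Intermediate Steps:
f(g) = -1 + g**2 (f(g) = g**2 - 1 = -1 + g**2)
B(a, t) = -35/4 - a/4 - t/4 (B(a, t) = -((a + t) + (-1 + 6**2))/4 = -((a + t) + (-1 + 36))/4 = -((a + t) + 35)/4 = -(35 + a + t)/4 = -35/4 - a/4 - t/4)
41*n + B(1, 1) = 41*(-140) + (-35/4 - 1/4*1 - 1/4*1) = -5740 + (-35/4 - 1/4 - 1/4) = -5740 - 37/4 = -22997/4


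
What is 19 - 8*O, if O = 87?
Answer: -677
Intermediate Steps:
19 - 8*O = 19 - 8*87 = 19 - 696 = -677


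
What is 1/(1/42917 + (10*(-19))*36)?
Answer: -42917/293552279 ≈ -0.00014620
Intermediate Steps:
1/(1/42917 + (10*(-19))*36) = 1/(1/42917 - 190*36) = 1/(1/42917 - 6840) = 1/(-293552279/42917) = -42917/293552279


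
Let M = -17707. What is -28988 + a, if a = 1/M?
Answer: -513290517/17707 ≈ -28988.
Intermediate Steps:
a = -1/17707 (a = 1/(-17707) = -1/17707 ≈ -5.6475e-5)
-28988 + a = -28988 - 1/17707 = -513290517/17707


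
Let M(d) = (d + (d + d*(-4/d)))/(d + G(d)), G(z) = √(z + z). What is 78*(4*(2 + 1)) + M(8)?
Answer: 937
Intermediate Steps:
G(z) = √2*√z (G(z) = √(2*z) = √2*√z)
M(d) = (-4 + 2*d)/(d + √2*√d) (M(d) = (d + (d + d*(-4/d)))/(d + √2*√d) = (d + (d - 4))/(d + √2*√d) = (d + (-4 + d))/(d + √2*√d) = (-4 + 2*d)/(d + √2*√d))
78*(4*(2 + 1)) + M(8) = 78*(4*(2 + 1)) + 2*(-2 + 8)/(8 + √2*√8) = 78*(4*3) + 2*6/(8 + √2*(2*√2)) = 78*12 + 2*6/(8 + 4) = 936 + 2*6/12 = 936 + 2*(1/12)*6 = 936 + 1 = 937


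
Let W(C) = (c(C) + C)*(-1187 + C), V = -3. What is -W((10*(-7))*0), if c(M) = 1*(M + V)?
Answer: -3561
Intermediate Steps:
c(M) = -3 + M (c(M) = 1*(M - 3) = 1*(-3 + M) = -3 + M)
W(C) = (-1187 + C)*(-3 + 2*C) (W(C) = ((-3 + C) + C)*(-1187 + C) = (-3 + 2*C)*(-1187 + C) = (-1187 + C)*(-3 + 2*C))
-W((10*(-7))*0) = -(3561 - 2377*10*(-7)*0 + 2*((10*(-7))*0)**2) = -(3561 - (-166390)*0 + 2*(-70*0)**2) = -(3561 - 2377*0 + 2*0**2) = -(3561 + 0 + 2*0) = -(3561 + 0 + 0) = -1*3561 = -3561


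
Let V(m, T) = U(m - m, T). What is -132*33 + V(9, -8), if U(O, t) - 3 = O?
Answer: -4353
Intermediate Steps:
U(O, t) = 3 + O
V(m, T) = 3 (V(m, T) = 3 + (m - m) = 3 + 0 = 3)
-132*33 + V(9, -8) = -132*33 + 3 = -4356 + 3 = -4353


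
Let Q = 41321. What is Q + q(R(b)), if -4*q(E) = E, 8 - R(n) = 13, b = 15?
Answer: 165289/4 ≈ 41322.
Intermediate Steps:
R(n) = -5 (R(n) = 8 - 1*13 = 8 - 13 = -5)
q(E) = -E/4
Q + q(R(b)) = 41321 - ¼*(-5) = 41321 + 5/4 = 165289/4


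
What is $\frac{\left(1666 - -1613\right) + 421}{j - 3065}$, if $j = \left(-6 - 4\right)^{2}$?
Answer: $- \frac{740}{593} \approx -1.2479$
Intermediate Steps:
$j = 100$ ($j = \left(-10\right)^{2} = 100$)
$\frac{\left(1666 - -1613\right) + 421}{j - 3065} = \frac{\left(1666 - -1613\right) + 421}{100 - 3065} = \frac{\left(1666 + 1613\right) + 421}{-2965} = \left(3279 + 421\right) \left(- \frac{1}{2965}\right) = 3700 \left(- \frac{1}{2965}\right) = - \frac{740}{593}$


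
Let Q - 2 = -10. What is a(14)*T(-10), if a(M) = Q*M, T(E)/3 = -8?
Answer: 2688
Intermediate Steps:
Q = -8 (Q = 2 - 10 = -8)
T(E) = -24 (T(E) = 3*(-8) = -24)
a(M) = -8*M
a(14)*T(-10) = -8*14*(-24) = -112*(-24) = 2688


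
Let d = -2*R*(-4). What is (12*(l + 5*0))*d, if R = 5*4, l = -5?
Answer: -9600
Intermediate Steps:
R = 20
d = 160 (d = -2*20*(-4) = -40*(-4) = 160)
(12*(l + 5*0))*d = (12*(-5 + 5*0))*160 = (12*(-5 + 0))*160 = (12*(-5))*160 = -60*160 = -9600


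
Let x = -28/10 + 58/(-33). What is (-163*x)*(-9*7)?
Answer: -2574096/55 ≈ -46802.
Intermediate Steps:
x = -752/165 (x = -28*1/10 + 58*(-1/33) = -14/5 - 58/33 = -752/165 ≈ -4.5576)
(-163*x)*(-9*7) = (-163*(-752/165))*(-9*7) = (122576/165)*(-63) = -2574096/55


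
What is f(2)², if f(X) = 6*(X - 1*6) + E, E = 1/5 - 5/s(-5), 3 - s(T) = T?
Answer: 954529/1600 ≈ 596.58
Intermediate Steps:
s(T) = 3 - T
E = -17/40 (E = 1/5 - 5/(3 - 1*(-5)) = 1*(⅕) - 5/(3 + 5) = ⅕ - 5/8 = -17/40 ≈ -0.42500)
f(X) = -1457/40 + 6*X (f(X) = 6*(X - 1*6) - 17/40 = 6*(X - 6) - 17/40 = 6*(-6 + X) - 17/40 = (-36 + 6*X) - 17/40 = -1457/40 + 6*X)
f(2)² = (-1457/40 + 6*2)² = (-1457/40 + 12)² = (-977/40)² = 954529/1600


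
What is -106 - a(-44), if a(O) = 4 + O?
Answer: -66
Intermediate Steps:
-106 - a(-44) = -106 - (4 - 44) = -106 - 1*(-40) = -106 + 40 = -66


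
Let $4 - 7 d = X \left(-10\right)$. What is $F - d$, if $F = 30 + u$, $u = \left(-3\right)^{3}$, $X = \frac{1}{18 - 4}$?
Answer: $\frac{114}{49} \approx 2.3265$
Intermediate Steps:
$X = \frac{1}{14} \approx 0.071429$
$u = -27$
$d = \frac{33}{49}$ ($d = \frac{4}{7} - \frac{\frac{1}{14} \left(-10\right)}{7} = \frac{4}{7} - - \frac{5}{49} = \frac{4}{7} + \frac{5}{49} = \frac{33}{49} \approx 0.67347$)
$F = 3$ ($F = 30 - 27 = 3$)
$F - d = 3 - \frac{33}{49} = \frac{114}{49}$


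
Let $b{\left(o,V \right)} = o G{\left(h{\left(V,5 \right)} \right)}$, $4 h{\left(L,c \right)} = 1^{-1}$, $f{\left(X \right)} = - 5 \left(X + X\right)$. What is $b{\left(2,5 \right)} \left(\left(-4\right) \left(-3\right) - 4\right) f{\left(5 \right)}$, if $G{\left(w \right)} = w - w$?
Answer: $0$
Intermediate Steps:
$f{\left(X \right)} = - 10 X$ ($f{\left(X \right)} = - 5 \cdot 2 X = - 10 X$)
$h{\left(L,c \right)} = \frac{1}{4}$ ($h{\left(L,c \right)} = \frac{1}{4 \cdot 1} = \frac{1}{4} \cdot 1 = \frac{1}{4}$)
$G{\left(w \right)} = 0$
$b{\left(o,V \right)} = 0$ ($b{\left(o,V \right)} = o 0 = 0$)
$b{\left(2,5 \right)} \left(\left(-4\right) \left(-3\right) - 4\right) f{\left(5 \right)} = 0 \left(\left(-4\right) \left(-3\right) - 4\right) \left(\left(-10\right) 5\right) = 0 \left(12 - 4\right) \left(-50\right) = 0 \cdot 8 \left(-50\right) = 0 \left(-50\right) = 0$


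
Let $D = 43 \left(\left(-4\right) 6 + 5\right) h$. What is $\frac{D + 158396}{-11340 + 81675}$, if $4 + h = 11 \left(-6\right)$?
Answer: $\frac{23954}{7815} \approx 3.0651$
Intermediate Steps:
$h = -70$ ($h = -4 + 11 \left(-6\right) = -4 - 66 = -70$)
$D = 57190$ ($D = 43 \left(\left(-4\right) 6 + 5\right) \left(-70\right) = 43 \left(-24 + 5\right) \left(-70\right) = 43 \left(-19\right) \left(-70\right) = \left(-817\right) \left(-70\right) = 57190$)
$\frac{D + 158396}{-11340 + 81675} = \frac{57190 + 158396}{-11340 + 81675} = \frac{215586}{70335} = 215586 \cdot \frac{1}{70335} = \frac{23954}{7815}$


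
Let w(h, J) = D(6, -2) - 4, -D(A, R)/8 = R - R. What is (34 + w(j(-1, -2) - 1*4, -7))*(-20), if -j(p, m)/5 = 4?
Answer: -600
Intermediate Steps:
j(p, m) = -20 (j(p, m) = -5*4 = -20)
D(A, R) = 0 (D(A, R) = -8*(R - R) = -8*0 = 0)
w(h, J) = -4 (w(h, J) = 0 - 4 = -4)
(34 + w(j(-1, -2) - 1*4, -7))*(-20) = (34 - 4)*(-20) = 30*(-20) = -600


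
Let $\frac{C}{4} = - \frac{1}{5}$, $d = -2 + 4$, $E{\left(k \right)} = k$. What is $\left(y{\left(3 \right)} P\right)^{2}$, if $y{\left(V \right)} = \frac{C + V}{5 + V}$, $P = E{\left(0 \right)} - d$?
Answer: $\frac{121}{400} \approx 0.3025$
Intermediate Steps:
$d = 2$
$C = - \frac{4}{5}$ ($C = 4 \left(- \frac{1}{5}\right) = - \frac{4}{5} \approx -0.8$)
$P = -2$ ($P = 0 - 2 = -2$)
$y{\left(V \right)} = \frac{- \frac{4}{5} + V}{5 + V}$
$\left(y{\left(3 \right)} P\right)^{2} = \left(\frac{- \frac{4}{5} + 3}{5 + 3} \left(-2\right)\right)^{2} = \left(\frac{1}{8} \cdot \frac{11}{5} \left(-2\right)\right)^{2} = \left(\frac{11}{40} \left(-2\right)\right)^{2} = \left(- \frac{11}{20}\right)^{2} = \frac{121}{400}$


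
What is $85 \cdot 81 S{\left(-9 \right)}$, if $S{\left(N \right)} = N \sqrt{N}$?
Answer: $- 185895 i \approx - 1.859 \cdot 10^{5} i$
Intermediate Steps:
$S{\left(N \right)} = N^{\frac{3}{2}}$
$85 \cdot 81 S{\left(-9 \right)} = 85 \cdot 81 \left(-9\right)^{\frac{3}{2}} = 6885 \left(- 27 i\right) = - 185895 i$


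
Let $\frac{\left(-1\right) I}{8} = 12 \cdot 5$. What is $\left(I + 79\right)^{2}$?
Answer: $160801$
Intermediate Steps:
$I = -480$ ($I = - 8 \cdot 12 \cdot 5 = \left(-8\right) 60 = -480$)
$\left(I + 79\right)^{2} = \left(-480 + 79\right)^{2} = \left(-401\right)^{2} = 160801$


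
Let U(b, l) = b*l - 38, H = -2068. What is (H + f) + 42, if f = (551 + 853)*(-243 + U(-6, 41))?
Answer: -741934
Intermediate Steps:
U(b, l) = -38 + b*l
f = -739908 (f = (551 + 853)*(-243 + (-38 - 6*41)) = 1404*(-243 + (-38 - 246)) = 1404*(-243 - 284) = 1404*(-527) = -739908)
(H + f) + 42 = (-2068 - 739908) + 42 = -741976 + 42 = -741934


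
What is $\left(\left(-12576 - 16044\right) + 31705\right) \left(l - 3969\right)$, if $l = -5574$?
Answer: $-29440155$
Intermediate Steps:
$\left(\left(-12576 - 16044\right) + 31705\right) \left(l - 3969\right) = \left(\left(-12576 - 16044\right) + 31705\right) \left(-5574 - 3969\right) = \left(\left(-12576 - 16044\right) + 31705\right) \left(-9543\right) = \left(-28620 + 31705\right) \left(-9543\right) = 3085 \left(-9543\right) = -29440155$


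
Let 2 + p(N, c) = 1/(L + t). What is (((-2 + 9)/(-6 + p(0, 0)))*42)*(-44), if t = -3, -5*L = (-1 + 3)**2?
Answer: 245784/157 ≈ 1565.5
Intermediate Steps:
L = -4/5 (L = -(-1 + 3)**2/5 = -1/5*2**2 = -1/5*4 = -4/5 ≈ -0.80000)
p(N, c) = -43/19 (p(N, c) = -2 + 1/(-4/5 - 3) = -2 + 1/(-19/5) = -2 - 5/19 = -43/19)
(((-2 + 9)/(-6 + p(0, 0)))*42)*(-44) = (((-2 + 9)/(-6 - 43/19))*42)*(-44) = ((7/(-157/19))*42)*(-44) = ((7*(-19/157))*42)*(-44) = -133/157*42*(-44) = -5586/157*(-44) = 245784/157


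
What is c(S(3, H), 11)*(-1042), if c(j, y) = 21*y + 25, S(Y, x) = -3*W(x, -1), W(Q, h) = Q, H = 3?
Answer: -266752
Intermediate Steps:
S(Y, x) = -3*x
c(j, y) = 25 + 21*y
c(S(3, H), 11)*(-1042) = (25 + 21*11)*(-1042) = (25 + 231)*(-1042) = 256*(-1042) = -266752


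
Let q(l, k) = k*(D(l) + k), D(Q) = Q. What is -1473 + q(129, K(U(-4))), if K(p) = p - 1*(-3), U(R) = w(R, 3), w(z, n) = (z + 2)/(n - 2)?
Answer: -1343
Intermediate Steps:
w(z, n) = (2 + z)/(-2 + n)
U(R) = 2 + R (U(R) = (2 + R)/(-2 + 3) = (2 + R)/1 = 1*(2 + R) = 2 + R)
K(p) = 3 + p (K(p) = p + 3 = 3 + p)
q(l, k) = k*(k + l) (q(l, k) = k*(l + k) = k*(k + l))
-1473 + q(129, K(U(-4))) = -1473 + (3 + (2 - 4))*((3 + (2 - 4)) + 129) = -1473 + (3 - 2)*((3 - 2) + 129) = -1473 + 1*(1 + 129) = -1473 + 1*130 = -1473 + 130 = -1343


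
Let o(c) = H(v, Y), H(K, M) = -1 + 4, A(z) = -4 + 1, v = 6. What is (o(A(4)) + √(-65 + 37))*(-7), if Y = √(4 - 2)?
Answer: -21 - 14*I*√7 ≈ -21.0 - 37.041*I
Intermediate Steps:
A(z) = -3
Y = √2 ≈ 1.4142
H(K, M) = 3
o(c) = 3
(o(A(4)) + √(-65 + 37))*(-7) = (3 + √(-65 + 37))*(-7) = (3 + √(-28))*(-7) = (3 + 2*I*√7)*(-7) = -21 - 14*I*√7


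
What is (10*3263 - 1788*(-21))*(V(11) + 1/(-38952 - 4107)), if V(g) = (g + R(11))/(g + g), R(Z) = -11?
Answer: -70178/43059 ≈ -1.6298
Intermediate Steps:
V(g) = (-11 + g)/(2*g) (V(g) = (g - 11)/(g + g) = (-11 + g)/((2*g)) = (-11 + g)*(1/(2*g)) = (-11 + g)/(2*g))
(10*3263 - 1788*(-21))*(V(11) + 1/(-38952 - 4107)) = (10*3263 - 1788*(-21))*((1/2)*(-11 + 11)/11 + 1/(-38952 - 4107)) = (32630 + 37548)*((1/2)*(1/11)*0 + 1/(-43059)) = 70178*(0 - 1/43059) = 70178*(-1/43059) = -70178/43059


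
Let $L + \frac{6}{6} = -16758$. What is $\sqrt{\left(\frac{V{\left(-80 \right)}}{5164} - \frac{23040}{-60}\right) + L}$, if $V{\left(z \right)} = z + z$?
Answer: $\frac{i \sqrt{27291953015}}{1291} \approx 127.96 i$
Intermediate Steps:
$L = -16759$ ($L = -1 - 16758 = -16759$)
$V{\left(z \right)} = 2 z$
$\sqrt{\left(\frac{V{\left(-80 \right)}}{5164} - \frac{23040}{-60}\right) + L} = \sqrt{\left(\frac{2 \left(-80\right)}{5164} - \frac{23040}{-60}\right) - 16759} = \sqrt{\left(\left(-160\right) \frac{1}{5164} - -384\right) - 16759} = \sqrt{\left(- \frac{40}{1291} + 384\right) - 16759} = \sqrt{\frac{495704}{1291} - 16759} = \sqrt{- \frac{21140165}{1291}} = \frac{i \sqrt{27291953015}}{1291}$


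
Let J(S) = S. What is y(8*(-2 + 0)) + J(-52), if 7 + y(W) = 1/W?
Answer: -945/16 ≈ -59.063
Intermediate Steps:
y(W) = -7 + 1/W
y(8*(-2 + 0)) + J(-52) = (-7 + 1/(8*(-2 + 0))) - 52 = (-7 + 1/(8*(-2))) - 52 = (-7 + 1/(-16)) - 52 = (-7 - 1/16) - 52 = -113/16 - 52 = -945/16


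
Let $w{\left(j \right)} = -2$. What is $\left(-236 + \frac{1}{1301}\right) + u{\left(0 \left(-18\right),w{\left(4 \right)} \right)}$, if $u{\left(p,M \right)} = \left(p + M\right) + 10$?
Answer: $- \frac{296627}{1301} \approx -228.0$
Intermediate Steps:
$u{\left(p,M \right)} = 10 + M + p$ ($u{\left(p,M \right)} = \left(M + p\right) + 10 = 10 + M + p$)
$\left(-236 + \frac{1}{1301}\right) + u{\left(0 \left(-18\right),w{\left(4 \right)} \right)} = \left(-236 + \frac{1}{1301}\right) + \left(10 - 2 + 0 \left(-18\right)\right) = \left(-236 + \frac{1}{1301}\right) + \left(10 - 2 + 0\right) = - \frac{307035}{1301} + 8 = - \frac{296627}{1301}$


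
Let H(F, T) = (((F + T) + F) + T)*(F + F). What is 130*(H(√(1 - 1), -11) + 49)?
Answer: 6370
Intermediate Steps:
H(F, T) = 2*F*(2*F + 2*T) (H(F, T) = ((T + 2*F) + T)*(2*F) = (2*F + 2*T)*(2*F) = 2*F*(2*F + 2*T))
130*(H(√(1 - 1), -11) + 49) = 130*(4*√(1 - 1)*(√(1 - 1) - 11) + 49) = 130*(4*√0*(√0 - 11) + 49) = 130*(4*0*(0 - 11) + 49) = 130*(4*0*(-11) + 49) = 130*(0 + 49) = 130*49 = 6370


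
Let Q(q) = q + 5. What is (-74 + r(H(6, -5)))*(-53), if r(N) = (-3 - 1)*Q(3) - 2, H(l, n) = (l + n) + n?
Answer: 5724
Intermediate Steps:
Q(q) = 5 + q
H(l, n) = l + 2*n
r(N) = -34 (r(N) = (-3 - 1)*(5 + 3) - 2 = -4*8 - 2 = -32 - 2 = -34)
(-74 + r(H(6, -5)))*(-53) = (-74 - 34)*(-53) = -108*(-53) = 5724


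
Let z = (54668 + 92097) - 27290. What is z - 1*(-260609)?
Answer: 380084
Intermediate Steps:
z = 119475 (z = 146765 - 27290 = 119475)
z - 1*(-260609) = 119475 - 1*(-260609) = 119475 + 260609 = 380084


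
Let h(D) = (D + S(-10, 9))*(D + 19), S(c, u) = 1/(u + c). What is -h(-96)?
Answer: -7469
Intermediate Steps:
S(c, u) = 1/(c + u)
h(D) = (-1 + D)*(19 + D) (h(D) = (D + 1/(-10 + 9))*(D + 19) = (D + 1/(-1))*(19 + D) = (D - 1)*(19 + D) = (-1 + D)*(19 + D))
-h(-96) = -(-19 + (-96)² + 18*(-96)) = -(-19 + 9216 - 1728) = -1*7469 = -7469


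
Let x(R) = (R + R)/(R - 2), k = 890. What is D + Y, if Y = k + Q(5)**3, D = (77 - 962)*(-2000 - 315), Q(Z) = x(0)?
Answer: 2049665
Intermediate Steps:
x(R) = 2*R/(-2 + R) (x(R) = (2*R)/(-2 + R) = 2*R/(-2 + R))
Q(Z) = 0 (Q(Z) = 2*0/(-2 + 0) = 2*0/(-2) = 2*0*(-1/2) = 0)
D = 2048775 (D = -885*(-2315) = 2048775)
Y = 890 (Y = 890 + 0**3 = 890 + 0 = 890)
D + Y = 2048775 + 890 = 2049665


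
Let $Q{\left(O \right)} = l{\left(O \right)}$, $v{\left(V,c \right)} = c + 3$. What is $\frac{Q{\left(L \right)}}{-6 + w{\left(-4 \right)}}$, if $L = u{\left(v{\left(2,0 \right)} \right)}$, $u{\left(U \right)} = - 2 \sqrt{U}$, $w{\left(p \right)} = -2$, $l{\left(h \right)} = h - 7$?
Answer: $\frac{7}{8} + \frac{\sqrt{3}}{4} \approx 1.308$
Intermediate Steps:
$l{\left(h \right)} = -7 + h$
$v{\left(V,c \right)} = 3 + c$
$L = - 2 \sqrt{3}$ ($L = - 2 \sqrt{3 + 0} = - 2 \sqrt{3} \approx -3.4641$)
$Q{\left(O \right)} = -7 + O$
$\frac{Q{\left(L \right)}}{-6 + w{\left(-4 \right)}} = \frac{-7 - 2 \sqrt{3}}{-6 - 2} = \frac{-7 - 2 \sqrt{3}}{-8} = \left(-7 - 2 \sqrt{3}\right) \left(- \frac{1}{8}\right) = \frac{7}{8} + \frac{\sqrt{3}}{4}$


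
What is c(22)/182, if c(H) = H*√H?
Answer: 11*√22/91 ≈ 0.56697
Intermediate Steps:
c(H) = H^(3/2)
c(22)/182 = 22^(3/2)/182 = (22*√22)*(1/182) = 11*√22/91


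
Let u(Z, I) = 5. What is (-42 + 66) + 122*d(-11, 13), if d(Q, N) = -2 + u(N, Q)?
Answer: 390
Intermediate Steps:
d(Q, N) = 3 (d(Q, N) = -2 + 5 = 3)
(-42 + 66) + 122*d(-11, 13) = (-42 + 66) + 122*3 = 24 + 366 = 390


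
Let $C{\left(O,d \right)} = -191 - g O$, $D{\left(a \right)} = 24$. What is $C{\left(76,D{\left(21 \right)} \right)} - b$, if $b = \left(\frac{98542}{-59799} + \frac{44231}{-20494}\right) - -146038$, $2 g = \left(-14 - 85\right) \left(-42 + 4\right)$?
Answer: $- \frac{354397540875293}{1225520706} \approx -2.8918 \cdot 10^{5}$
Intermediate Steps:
$g = 1881$ ($g = \frac{\left(-14 - 85\right) \left(-42 + 4\right)}{2} = \frac{\left(-99\right) \left(-38\right)}{2} = \frac{1}{2} \cdot 3762 = 1881$)
$C{\left(O,d \right)} = -191 - 1881 O$
$b = \frac{178967928373511}{1225520706}$ ($b = \left(98542 \left(- \frac{1}{59799}\right) + 44231 \left(- \frac{1}{20494}\right)\right) + 146038 = \left(- \frac{98542}{59799} - \frac{44231}{20494}\right) + 146038 = - \frac{4664489317}{1225520706} + 146038 = \frac{178967928373511}{1225520706} \approx 1.4603 \cdot 10^{5}$)
$C{\left(76,D{\left(21 \right)} \right)} - b = \left(-191 - 142956\right) - \frac{178967928373511}{1225520706} = -143147 - \frac{178967928373511}{1225520706} = - \frac{354397540875293}{1225520706}$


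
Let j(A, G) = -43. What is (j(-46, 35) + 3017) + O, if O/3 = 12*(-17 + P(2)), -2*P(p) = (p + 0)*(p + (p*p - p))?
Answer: 2218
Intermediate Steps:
P(p) = -p³/2 (P(p) = -(p + 0)*(p + (p*p - p))/2 = -p*(p + (p² - p))/2 = -p*p²/2 = -p³/2)
O = -756 (O = 3*(12*(-17 - ½*2³)) = 3*(12*(-17 - ½*8)) = 3*(12*(-17 - 4)) = 3*(12*(-21)) = 3*(-252) = -756)
(j(-46, 35) + 3017) + O = (-43 + 3017) - 756 = 2974 - 756 = 2218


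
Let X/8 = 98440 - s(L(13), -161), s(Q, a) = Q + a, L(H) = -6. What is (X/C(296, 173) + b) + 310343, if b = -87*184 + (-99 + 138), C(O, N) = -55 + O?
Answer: 71732990/241 ≈ 2.9765e+5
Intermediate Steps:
X = 788856 (X = 8*(98440 - (-6 - 161)) = 8*(98440 - 1*(-167)) = 8*(98440 + 167) = 8*98607 = 788856)
b = -15969 (b = -16008 + 39 = -15969)
(X/C(296, 173) + b) + 310343 = (788856/(-55 + 296) - 15969) + 310343 = (788856/241 - 15969) + 310343 = -3059673/241 + 310343 = 71732990/241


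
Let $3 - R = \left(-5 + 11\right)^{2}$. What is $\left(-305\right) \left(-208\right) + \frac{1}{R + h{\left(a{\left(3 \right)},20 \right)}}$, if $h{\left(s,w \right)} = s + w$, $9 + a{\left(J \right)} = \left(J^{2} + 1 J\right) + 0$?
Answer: $\frac{634399}{10} \approx 63440.0$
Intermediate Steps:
$R = -33$ ($R = 3 - \left(-5 + 11\right)^{2} = 3 - 6^{2} = 3 - 36 = -33$)
$a{\left(J \right)} = -9 + J + J^{2}$ ($a{\left(J \right)} = -9 + \left(\left(J^{2} + 1 J\right) + 0\right) = -9 + \left(\left(J^{2} + J\right) + 0\right) = -9 + \left(\left(J + J^{2}\right) + 0\right) = -9 + \left(J + J^{2}\right) = -9 + J + J^{2}$)
$\left(-305\right) \left(-208\right) + \frac{1}{R + h{\left(a{\left(3 \right)},20 \right)}} = \left(-305\right) \left(-208\right) + \frac{1}{-33 + \left(\left(-9 + 3 + 3^{2}\right) + 20\right)} = 63440 + \frac{1}{-33 + \left(\left(-9 + 3 + 9\right) + 20\right)} = 63440 + \frac{1}{-33 + \left(3 + 20\right)} = 63440 + \frac{1}{-33 + 23} = 63440 + \frac{1}{-10} = 63440 - \frac{1}{10} = \frac{634399}{10}$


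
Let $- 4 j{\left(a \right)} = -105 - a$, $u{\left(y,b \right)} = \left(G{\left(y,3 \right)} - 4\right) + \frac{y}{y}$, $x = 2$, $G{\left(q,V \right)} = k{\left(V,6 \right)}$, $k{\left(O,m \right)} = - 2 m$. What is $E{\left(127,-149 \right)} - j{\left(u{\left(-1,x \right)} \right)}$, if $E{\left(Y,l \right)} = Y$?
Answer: $\frac{209}{2} \approx 104.5$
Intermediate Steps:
$G{\left(q,V \right)} = -12$ ($G{\left(q,V \right)} = \left(-2\right) 6 = -12$)
$u{\left(y,b \right)} = -15$ ($u{\left(y,b \right)} = \left(-12 - 4\right) + \frac{y}{y} = -16 + 1 = -15$)
$j{\left(a \right)} = \frac{105}{4} + \frac{a}{4}$ ($j{\left(a \right)} = - \frac{-105 - a}{4} = \frac{105}{4} + \frac{a}{4}$)
$E{\left(127,-149 \right)} - j{\left(u{\left(-1,x \right)} \right)} = 127 - \left(\frac{105}{4} + \frac{1}{4} \left(-15\right)\right) = 127 - \left(\frac{105}{4} - \frac{15}{4}\right) = 127 - \frac{45}{2} = \frac{209}{2}$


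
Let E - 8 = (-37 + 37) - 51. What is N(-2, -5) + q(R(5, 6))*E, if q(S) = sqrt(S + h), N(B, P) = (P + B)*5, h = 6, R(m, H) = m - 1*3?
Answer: -35 - 86*sqrt(2) ≈ -156.62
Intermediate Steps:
R(m, H) = -3 + m (R(m, H) = m - 3 = -3 + m)
N(B, P) = 5*B + 5*P (N(B, P) = (B + P)*5 = 5*B + 5*P)
q(S) = sqrt(6 + S) (q(S) = sqrt(S + 6) = sqrt(6 + S))
E = -43 (E = 8 + ((-37 + 37) - 51) = 8 + (0 - 51) = 8 - 51 = -43)
N(-2, -5) + q(R(5, 6))*E = (5*(-2) + 5*(-5)) + sqrt(6 + (-3 + 5))*(-43) = (-10 - 25) + sqrt(6 + 2)*(-43) = -35 + sqrt(8)*(-43) = -35 + (2*sqrt(2))*(-43) = -35 - 86*sqrt(2)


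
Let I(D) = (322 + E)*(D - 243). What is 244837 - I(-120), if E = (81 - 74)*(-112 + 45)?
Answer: 191476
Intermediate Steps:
E = -469 (E = 7*(-67) = -469)
I(D) = 35721 - 147*D (I(D) = (322 - 469)*(D - 243) = -147*(-243 + D) = 35721 - 147*D)
244837 - I(-120) = 244837 - (35721 - 147*(-120)) = 244837 - (35721 + 17640) = 244837 - 1*53361 = 244837 - 53361 = 191476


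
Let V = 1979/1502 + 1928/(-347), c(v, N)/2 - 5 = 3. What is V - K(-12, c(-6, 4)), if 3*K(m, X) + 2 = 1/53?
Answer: -98842789/27623282 ≈ -3.5782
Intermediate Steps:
c(v, N) = 16 (c(v, N) = 10 + 2*3 = 10 + 6 = 16)
K(m, X) = -35/53 (K(m, X) = -2/3 + (1/3)/53 = -2/3 + (1/3)*(1/53) = -2/3 + 1/159 = -35/53)
V = -2209143/521194 (V = 1979*(1/1502) + 1928*(-1/347) = 1979/1502 - 1928/347 = -2209143/521194 ≈ -4.2386)
V - K(-12, c(-6, 4)) = -2209143/521194 - 1*(-35/53) = -2209143/521194 + 35/53 = -98842789/27623282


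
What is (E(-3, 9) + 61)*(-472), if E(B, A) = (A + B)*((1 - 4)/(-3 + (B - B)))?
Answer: -31624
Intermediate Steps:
E(B, A) = A + B (E(B, A) = (A + B)*(-3/(-3 + 0)) = (A + B)*(-3/(-3)) = (A + B)*(-3*(-⅓)) = (A + B)*1 = A + B)
(E(-3, 9) + 61)*(-472) = ((9 - 3) + 61)*(-472) = (6 + 61)*(-472) = 67*(-472) = -31624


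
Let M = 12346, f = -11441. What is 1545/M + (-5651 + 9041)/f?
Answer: -24176595/141250586 ≈ -0.17116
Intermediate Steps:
1545/M + (-5651 + 9041)/f = 1545/12346 + (-5651 + 9041)/(-11441) = 1545*(1/12346) + 3390*(-1/11441) = 1545/12346 - 3390/11441 = -24176595/141250586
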